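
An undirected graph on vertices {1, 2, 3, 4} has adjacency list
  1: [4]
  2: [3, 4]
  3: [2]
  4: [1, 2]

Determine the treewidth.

1

A width-1 tree decomposition is:
Bags: B1 = {1, 4}  B2 = {2, 4}  B3 = {2, 3}
Tree: B1–B2, B2–B3
Every bag has size at most 2, so the width is 2 − 1 = 1 and tw(G) ≤ 1. G has an edge, so its treewidth is at least 1. Therefore the treewidth is 1.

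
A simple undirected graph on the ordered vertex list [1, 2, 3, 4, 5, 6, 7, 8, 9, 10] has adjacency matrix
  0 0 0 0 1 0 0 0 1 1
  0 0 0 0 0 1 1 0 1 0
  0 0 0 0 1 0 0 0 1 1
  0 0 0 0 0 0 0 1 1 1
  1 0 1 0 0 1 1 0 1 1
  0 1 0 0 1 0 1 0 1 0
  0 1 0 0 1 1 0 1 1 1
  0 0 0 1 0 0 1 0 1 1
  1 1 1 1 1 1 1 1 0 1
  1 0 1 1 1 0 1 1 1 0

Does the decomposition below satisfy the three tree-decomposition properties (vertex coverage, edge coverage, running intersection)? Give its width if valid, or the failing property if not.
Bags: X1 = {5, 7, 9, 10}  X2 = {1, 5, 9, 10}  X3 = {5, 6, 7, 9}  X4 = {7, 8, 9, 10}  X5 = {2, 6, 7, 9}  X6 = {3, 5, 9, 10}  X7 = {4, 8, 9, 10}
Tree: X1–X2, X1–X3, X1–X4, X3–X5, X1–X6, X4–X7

Checking the three conditions: (i) the bags cover all of {1, 2, 3, 4, 5, 6, 7, 8, 9, 10}; (ii) for each edge, some bag contains both endpoints; (iii) the bags containing any fixed vertex form a subtree. All hold, so the decomposition is valid with width 4 − 1 = 3.

Yes; width 3.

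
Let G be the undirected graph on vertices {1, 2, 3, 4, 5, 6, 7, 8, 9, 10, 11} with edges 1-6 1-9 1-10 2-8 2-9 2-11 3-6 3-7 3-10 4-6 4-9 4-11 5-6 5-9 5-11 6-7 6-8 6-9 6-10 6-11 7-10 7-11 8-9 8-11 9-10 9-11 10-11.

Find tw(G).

A width-3 tree decomposition is:
Bags: B1 = {6, 9, 10, 11}  B2 = {6, 7, 10, 11}  B3 = {3, 6, 7, 10}  B4 = {4, 6, 9, 11}  B5 = {6, 8, 9, 11}  B6 = {1, 6, 9, 10}  B7 = {2, 8, 9, 11}  B8 = {5, 6, 9, 11}
Tree: B1–B2, B2–B3, B1–B4, B4–B5, B1–B6, B5–B7, B1–B8
Every bag has size at most 4, so the width is 4 − 1 = 3 and tw(G) ≤ 3. For the lower bound, the 4 vertices {2, 8, 9, 11} are pairwise adjacent, and any tree decomposition puts a clique entirely inside one bag — forcing width ≥ 3. Therefore the treewidth is 3.

3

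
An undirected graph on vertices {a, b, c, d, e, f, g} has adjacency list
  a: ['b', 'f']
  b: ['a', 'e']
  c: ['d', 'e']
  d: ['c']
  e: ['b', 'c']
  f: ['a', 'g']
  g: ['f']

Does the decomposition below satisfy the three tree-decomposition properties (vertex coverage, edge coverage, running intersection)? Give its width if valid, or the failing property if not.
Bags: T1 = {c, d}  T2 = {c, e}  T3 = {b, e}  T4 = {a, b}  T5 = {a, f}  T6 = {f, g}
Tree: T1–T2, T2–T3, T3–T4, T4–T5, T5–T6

Yes; width 1.

Every vertex of G appears in some bag (union = {a, b, c, d, e, f, g}); every edge is covered by a bag; and for each vertex v the set of bags containing v is connected in the bag tree. The decomposition is therefore valid. The largest bag has 2 vertices, so the width is 1.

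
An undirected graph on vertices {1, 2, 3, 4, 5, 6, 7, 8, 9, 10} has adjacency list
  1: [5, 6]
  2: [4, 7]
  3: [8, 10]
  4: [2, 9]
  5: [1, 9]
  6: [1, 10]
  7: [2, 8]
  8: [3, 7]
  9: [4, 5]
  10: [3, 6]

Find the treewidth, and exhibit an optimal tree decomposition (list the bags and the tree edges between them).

Every bag has size at most 3, so the width is 3 − 1 = 2 and tw(G) ≤ 2. Since 5–9–4–2–7–8–3–10–6–1–5 is a cycle in G, G is not acyclic. Forests are exactly the graphs of treewidth ≤ 1, so tw(G) ≥ 2. Therefore the treewidth is 2.

Treewidth 2.
Bags: B1 = {4, 5, 9}  B2 = {2, 4, 5}  B3 = {2, 5, 7}  B4 = {5, 7, 8}  B5 = {3, 5, 8}  B6 = {3, 5, 10}  B7 = {5, 6, 10}  B8 = {1, 5, 6}
Tree: B1–B2, B2–B3, B3–B4, B4–B5, B5–B6, B6–B7, B7–B8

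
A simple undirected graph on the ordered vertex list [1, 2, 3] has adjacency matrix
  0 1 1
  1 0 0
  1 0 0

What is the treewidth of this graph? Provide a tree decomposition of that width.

Each bag holds 2 vertices, so the decomposition has width 1, which upper-bounds the treewidth. Any graph with an edge has treewidth ≥ 1, and G has the edge 3–1. Therefore the treewidth is 1.

Treewidth 1.
Bags: B1 = {1, 3}  B2 = {1, 2}
Tree: B1–B2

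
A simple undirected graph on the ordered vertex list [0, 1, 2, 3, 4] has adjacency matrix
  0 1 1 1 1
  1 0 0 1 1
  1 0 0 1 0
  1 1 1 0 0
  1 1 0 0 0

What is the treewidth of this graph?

A width-2 tree decomposition is:
Bags: B1 = {0, 1, 3}  B2 = {0, 2, 3}  B3 = {0, 1, 4}
Tree: B1–B2, B1–B3
The largest bag has 3 vertices, giving width 2; this decomposition certifies tw(G) ≤ 2. Conversely, {0, 1, 3} is a clique of size 3, and the vertices of any clique must share a bag in every tree decomposition; so some bag has ≥ 3 vertices and tw(G) ≥ 2. Hence tw(G) = 2 exactly.

2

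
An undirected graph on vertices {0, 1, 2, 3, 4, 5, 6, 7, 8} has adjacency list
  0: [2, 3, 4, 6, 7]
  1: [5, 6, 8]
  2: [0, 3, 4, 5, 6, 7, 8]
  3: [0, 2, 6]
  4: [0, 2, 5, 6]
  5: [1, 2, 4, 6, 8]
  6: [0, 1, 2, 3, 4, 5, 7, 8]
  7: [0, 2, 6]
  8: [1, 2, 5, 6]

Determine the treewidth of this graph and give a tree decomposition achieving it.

Treewidth 3.
One such decomposition:
Bags: B1 = {0, 2, 3, 6}  B2 = {0, 2, 4, 6}  B3 = {2, 4, 5, 6}  B4 = {2, 5, 6, 8}  B5 = {0, 2, 6, 7}  B6 = {1, 5, 6, 8}
Tree: B1–B2, B2–B3, B3–B4, B2–B5, B4–B6

Every bag has size at most 4, so the width is 4 − 1 = 3 and tw(G) ≤ 3. Conversely, {1, 5, 6, 8} is a clique of size 4, and the vertices of any clique must share a bag in every tree decomposition; so some bag has ≥ 4 vertices and tw(G) ≥ 3. Combining the bounds, tw(G) = 3.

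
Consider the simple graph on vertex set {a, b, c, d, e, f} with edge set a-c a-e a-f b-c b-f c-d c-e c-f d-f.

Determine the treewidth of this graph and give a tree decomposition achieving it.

Treewidth 2.
One optimal decomposition is:
Bags: B1 = {b, c, f}  B2 = {a, c, f}  B3 = {a, c, e}  B4 = {c, d, f}
Tree: B1–B2, B2–B3, B1–B4

Each bag holds 3 vertices, so the decomposition has width 2, which upper-bounds the treewidth. On the other hand G contains the 3-clique {a, c, e}. A clique must lie in a single bag of any decomposition, so no decomposition can have width below 2. Therefore the treewidth is 2.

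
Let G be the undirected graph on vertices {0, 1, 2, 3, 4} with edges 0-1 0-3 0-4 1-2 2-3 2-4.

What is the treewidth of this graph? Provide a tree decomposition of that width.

Every bag has size at most 3, so the width is 3 − 1 = 2 and tw(G) ≤ 2. The edges 1–2–3–0–1 form a cycle, so G is not a tree and its treewidth is at least 2. Therefore the treewidth is 2.

Treewidth 2.
One such decomposition:
Bags: B1 = {0, 1, 2}  B2 = {0, 2, 3}  B3 = {0, 2, 4}
Tree: B1–B2, B2–B3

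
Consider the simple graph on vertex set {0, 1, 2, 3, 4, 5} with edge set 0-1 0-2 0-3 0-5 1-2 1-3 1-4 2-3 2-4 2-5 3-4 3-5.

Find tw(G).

3

A width-3 tree decomposition is:
Bags: B1 = {0, 1, 2, 3}  B2 = {0, 2, 3, 5}  B3 = {1, 2, 3, 4}
Tree: B1–B2, B1–B3
Every bag has size at most 4, so the width is 4 − 1 = 3 and tw(G) ≤ 3. Conversely, {0, 1, 2, 3} is a clique of size 4, and the vertices of any clique must share a bag in every tree decomposition; so some bag has ≥ 4 vertices and tw(G) ≥ 3. Hence tw(G) = 3 exactly.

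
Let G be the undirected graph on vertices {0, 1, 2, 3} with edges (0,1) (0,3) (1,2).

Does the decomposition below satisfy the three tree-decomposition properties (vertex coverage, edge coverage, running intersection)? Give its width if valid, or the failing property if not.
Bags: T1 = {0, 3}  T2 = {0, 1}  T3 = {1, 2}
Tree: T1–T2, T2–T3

Vertex coverage: the bags together contain {0, 1, 2, 3}, the full vertex set. Edge coverage: each edge of G has both endpoints in at least one bag. Running intersection: for every vertex, the bags containing it form a connected subtree. All three properties hold, so this is a valid tree decomposition of width max|bag| − 1 = 1, and hence tw(G) ≤ 1.

Yes; width 1.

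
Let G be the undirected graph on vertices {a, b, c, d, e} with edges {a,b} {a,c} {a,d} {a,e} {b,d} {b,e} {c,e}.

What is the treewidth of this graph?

2

A width-2 tree decomposition is:
Bags: B1 = {a, b, d}  B2 = {a, b, e}  B3 = {a, c, e}
Tree: B1–B2, B2–B3
Every bag has size at most 3, so the width is 3 − 1 = 2 and tw(G) ≤ 2. Conversely, {a, b, d} is a clique of size 3, and the vertices of any clique must share a bag in every tree decomposition; so some bag has ≥ 3 vertices and tw(G) ≥ 2. Hence tw(G) = 2 exactly.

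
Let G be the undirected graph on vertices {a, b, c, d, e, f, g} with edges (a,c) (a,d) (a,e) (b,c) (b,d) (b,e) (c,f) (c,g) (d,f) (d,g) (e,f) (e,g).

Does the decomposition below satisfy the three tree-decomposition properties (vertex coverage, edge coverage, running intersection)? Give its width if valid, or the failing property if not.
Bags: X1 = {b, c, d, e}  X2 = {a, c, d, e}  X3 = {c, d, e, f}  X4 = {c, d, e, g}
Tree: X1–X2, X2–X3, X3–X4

Yes; width 3.

Checking the three conditions: (i) the bags cover all of {a, b, c, d, e, f, g}; (ii) for each edge, some bag contains both endpoints; (iii) the bags containing any fixed vertex form a subtree. All hold, so the decomposition is valid with width 4 − 1 = 3.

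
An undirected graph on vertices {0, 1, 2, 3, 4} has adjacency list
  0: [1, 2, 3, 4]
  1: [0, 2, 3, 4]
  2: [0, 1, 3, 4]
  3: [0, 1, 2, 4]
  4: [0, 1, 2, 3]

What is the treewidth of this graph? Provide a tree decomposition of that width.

With just one bag of size 5, the width is 5 − 1 = 4, so tw(G) ≤ 4. For the lower bound, the 5 vertices {0, 1, 2, 3, 4} are pairwise adjacent, and any tree decomposition puts a clique entirely inside one bag — forcing width ≥ 4. Hence tw(G) = 4 exactly.

Treewidth 4.
One such decomposition:
Bags: B1 = {0, 1, 2, 3, 4}
Tree: (single bag)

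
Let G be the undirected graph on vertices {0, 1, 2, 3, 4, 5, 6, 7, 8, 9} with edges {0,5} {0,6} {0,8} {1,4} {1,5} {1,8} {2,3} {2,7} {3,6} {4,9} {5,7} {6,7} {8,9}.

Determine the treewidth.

2

A width-2 tree decomposition is:
Bags: B1 = {4, 8, 9}  B2 = {1, 4, 8}  B3 = {0, 1, 8}  B4 = {0, 1, 5}  B5 = {0, 5, 6}  B6 = {5, 6, 7}  B7 = {3, 6, 7}  B8 = {2, 3, 7}
Tree: B1–B2, B2–B3, B3–B4, B4–B5, B5–B6, B6–B7, B7–B8
Each bag holds 3 vertices, so the decomposition has width 2, which upper-bounds the treewidth. Since 9–4–1–8–9 is a cycle in G, G is not acyclic. Forests are exactly the graphs of treewidth ≤ 1, so tw(G) ≥ 2. The upper and lower bounds meet at 2, so that is the treewidth.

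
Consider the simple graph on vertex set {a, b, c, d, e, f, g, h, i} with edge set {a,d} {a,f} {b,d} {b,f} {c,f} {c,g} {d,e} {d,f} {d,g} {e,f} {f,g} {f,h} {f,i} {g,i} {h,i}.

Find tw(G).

A width-2 tree decomposition is:
Bags: B1 = {d, f, g}  B2 = {d, e, f}  B3 = {b, d, f}  B4 = {c, f, g}  B5 = {f, g, i}  B6 = {a, d, f}  B7 = {f, h, i}
Tree: B1–B2, B2–B3, B1–B4, B4–B5, B2–B6, B5–B7
Every bag has size at most 3, so the width is 3 − 1 = 2 and tw(G) ≤ 2. On the other hand G contains the 3-clique {d, f, g}. A clique must lie in a single bag of any decomposition, so no decomposition can have width below 2. Combining the bounds, tw(G) = 2.

2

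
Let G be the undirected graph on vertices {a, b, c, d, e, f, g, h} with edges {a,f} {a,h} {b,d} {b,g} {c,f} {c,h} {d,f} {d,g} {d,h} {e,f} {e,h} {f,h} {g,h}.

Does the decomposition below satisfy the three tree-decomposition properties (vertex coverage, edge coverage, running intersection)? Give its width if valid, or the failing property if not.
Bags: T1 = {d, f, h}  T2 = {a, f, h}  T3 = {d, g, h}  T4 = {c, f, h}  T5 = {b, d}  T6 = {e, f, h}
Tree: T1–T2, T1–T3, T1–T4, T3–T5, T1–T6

No — edge (g,b) lies in no bag.

A tree decomposition must satisfy three properties: every vertex lies in some bag; for every edge, both endpoints lie together in some bag; and for every vertex, the bags containing it form a connected subtree. Here edge (g,b) lies in no bag, so the decomposition is invalid.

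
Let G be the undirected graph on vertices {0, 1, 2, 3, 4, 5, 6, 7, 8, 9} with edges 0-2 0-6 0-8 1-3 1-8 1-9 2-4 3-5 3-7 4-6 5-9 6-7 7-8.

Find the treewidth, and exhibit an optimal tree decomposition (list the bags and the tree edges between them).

Treewidth 2.
Bags: B1 = {3, 5, 9}  B2 = {1, 3, 9}  B3 = {1, 3, 7}  B4 = {1, 7, 8}  B5 = {6, 7, 8}  B6 = {0, 6, 8}  B7 = {0, 4, 6}  B8 = {0, 2, 4}
Tree: B1–B2, B2–B3, B3–B4, B4–B5, B5–B6, B6–B7, B7–B8

The largest bag has 3 vertices, giving width 2; this decomposition certifies tw(G) ≤ 2. The edges 5–9–1–3–5 form a cycle, so G is not a tree and its treewidth is at least 2. The upper and lower bounds meet at 2, so that is the treewidth.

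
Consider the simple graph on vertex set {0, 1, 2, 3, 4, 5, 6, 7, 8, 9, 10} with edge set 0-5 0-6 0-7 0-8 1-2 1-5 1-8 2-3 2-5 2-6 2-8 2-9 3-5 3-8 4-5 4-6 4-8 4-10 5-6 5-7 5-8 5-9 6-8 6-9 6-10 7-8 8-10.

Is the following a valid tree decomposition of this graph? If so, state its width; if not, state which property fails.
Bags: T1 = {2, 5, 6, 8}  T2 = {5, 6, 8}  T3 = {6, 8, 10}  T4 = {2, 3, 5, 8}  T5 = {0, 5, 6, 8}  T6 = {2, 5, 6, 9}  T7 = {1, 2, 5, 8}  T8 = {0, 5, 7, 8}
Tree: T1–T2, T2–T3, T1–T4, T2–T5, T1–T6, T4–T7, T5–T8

A tree decomposition must satisfy three properties: every vertex lies in some bag; for every edge, both endpoints lie together in some bag; and for every vertex, the bags containing it form a connected subtree. Here vertex 4 appears in no bag, so the decomposition is invalid.

No — vertex 4 appears in no bag.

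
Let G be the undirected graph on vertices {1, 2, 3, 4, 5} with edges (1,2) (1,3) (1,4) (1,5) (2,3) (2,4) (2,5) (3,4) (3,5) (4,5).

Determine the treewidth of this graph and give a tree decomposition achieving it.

Treewidth 4.
Bags: B1 = {1, 2, 3, 4, 5}
Tree: (single bag)

A single bag containing all 5 vertices is trivially a valid decomposition of width 4. Conversely, {1, 2, 3, 4, 5} is a clique of size 5, and the vertices of any clique must share a bag in every tree decomposition; so some bag has ≥ 5 vertices and tw(G) ≥ 4. Hence tw(G) = 4 exactly.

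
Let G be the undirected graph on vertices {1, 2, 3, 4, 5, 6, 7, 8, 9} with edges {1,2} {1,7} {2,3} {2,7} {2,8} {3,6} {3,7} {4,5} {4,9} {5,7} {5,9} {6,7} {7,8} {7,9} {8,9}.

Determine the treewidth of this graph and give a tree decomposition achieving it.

Treewidth 2.
One such decomposition:
Bags: B1 = {7, 8, 9}  B2 = {2, 7, 8}  B3 = {5, 7, 9}  B4 = {1, 2, 7}  B5 = {4, 5, 9}  B6 = {2, 3, 7}  B7 = {3, 6, 7}
Tree: B1–B2, B1–B3, B2–B4, B3–B5, B2–B6, B6–B7

The largest bag has 3 vertices, giving width 2; this decomposition certifies tw(G) ≤ 2. Conversely, {4, 5, 9} is a clique of size 3, and the vertices of any clique must share a bag in every tree decomposition; so some bag has ≥ 3 vertices and tw(G) ≥ 2. The upper and lower bounds meet at 2, so that is the treewidth.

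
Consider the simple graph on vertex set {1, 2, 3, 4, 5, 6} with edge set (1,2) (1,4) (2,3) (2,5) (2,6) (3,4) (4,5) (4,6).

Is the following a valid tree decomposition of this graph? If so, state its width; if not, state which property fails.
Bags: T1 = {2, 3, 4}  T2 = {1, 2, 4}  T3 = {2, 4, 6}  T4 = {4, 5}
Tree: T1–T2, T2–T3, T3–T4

No — edge (2,5) lies in no bag.

A tree decomposition must satisfy three properties: every vertex lies in some bag; for every edge, both endpoints lie together in some bag; and for every vertex, the bags containing it form a connected subtree. Here edge (2,5) lies in no bag, so the decomposition is invalid.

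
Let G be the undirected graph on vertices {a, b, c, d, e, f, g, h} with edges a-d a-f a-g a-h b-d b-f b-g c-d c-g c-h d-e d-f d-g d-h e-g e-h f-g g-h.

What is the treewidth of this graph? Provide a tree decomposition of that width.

Each bag holds 4 vertices, so the decomposition has width 3, which upper-bounds the treewidth. On the other hand G contains the 4-clique {d, e, g, h}. A clique must lie in a single bag of any decomposition, so no decomposition can have width below 3. The upper and lower bounds meet at 3, so that is the treewidth.

Treewidth 3.
Bags: B1 = {d, e, g, h}  B2 = {a, d, g, h}  B3 = {c, d, g, h}  B4 = {a, d, f, g}  B5 = {b, d, f, g}
Tree: B1–B2, B2–B3, B2–B4, B4–B5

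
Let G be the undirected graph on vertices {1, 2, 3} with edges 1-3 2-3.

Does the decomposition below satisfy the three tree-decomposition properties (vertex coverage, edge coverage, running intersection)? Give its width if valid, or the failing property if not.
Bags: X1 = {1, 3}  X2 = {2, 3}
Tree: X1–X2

Yes; width 1.

Checking the three conditions: (i) the bags cover all of {1, 2, 3}; (ii) for each edge, some bag contains both endpoints; (iii) the bags containing any fixed vertex form a subtree. All hold, so the decomposition is valid with width 2 − 1 = 1.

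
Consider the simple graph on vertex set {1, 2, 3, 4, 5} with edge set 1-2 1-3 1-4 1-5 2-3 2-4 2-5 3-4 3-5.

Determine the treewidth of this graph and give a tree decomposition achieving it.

Every bag has size at most 4, so the width is 4 − 1 = 3 and tw(G) ≤ 3. On the other hand G contains the 4-clique {1, 2, 3, 4}. A clique must lie in a single bag of any decomposition, so no decomposition can have width below 3. Combining the bounds, tw(G) = 3.

Treewidth 3.
Bags: B1 = {1, 2, 3, 4}  B2 = {1, 2, 3, 5}
Tree: B1–B2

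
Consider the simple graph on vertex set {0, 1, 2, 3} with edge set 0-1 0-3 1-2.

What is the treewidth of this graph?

1

A width-1 tree decomposition is:
Bags: B1 = {1, 2}  B2 = {0, 1}  B3 = {0, 3}
Tree: B1–B2, B2–B3
Each bag holds 2 vertices, so the decomposition has width 1, which upper-bounds the treewidth. Since G has at least one edge (e.g. 1–2), it is not an edgeless graph, so tw(G) ≥ 1. Combining the bounds, tw(G) = 1.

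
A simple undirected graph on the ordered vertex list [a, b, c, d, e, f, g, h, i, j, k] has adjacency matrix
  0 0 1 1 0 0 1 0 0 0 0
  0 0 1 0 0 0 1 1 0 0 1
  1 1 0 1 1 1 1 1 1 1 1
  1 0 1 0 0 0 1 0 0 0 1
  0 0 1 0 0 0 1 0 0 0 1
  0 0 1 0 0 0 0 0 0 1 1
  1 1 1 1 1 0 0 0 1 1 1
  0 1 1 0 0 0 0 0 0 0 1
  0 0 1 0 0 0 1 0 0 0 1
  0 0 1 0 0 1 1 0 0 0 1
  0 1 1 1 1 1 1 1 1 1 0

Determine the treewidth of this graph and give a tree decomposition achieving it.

The largest bag has 4 vertices, giving width 3; this decomposition certifies tw(G) ≤ 3. For the lower bound, the 4 vertices {a, c, d, g} are pairwise adjacent, and any tree decomposition puts a clique entirely inside one bag — forcing width ≥ 3. Combining the bounds, tw(G) = 3.

Treewidth 3.
One such decomposition:
Bags: B1 = {c, f, j, k}  B2 = {c, g, j, k}  B3 = {c, d, g, k}  B4 = {b, c, g, k}  B5 = {a, c, d, g}  B6 = {b, c, h, k}  B7 = {c, g, i, k}  B8 = {c, e, g, k}
Tree: B1–B2, B2–B3, B2–B4, B3–B5, B4–B6, B2–B7, B2–B8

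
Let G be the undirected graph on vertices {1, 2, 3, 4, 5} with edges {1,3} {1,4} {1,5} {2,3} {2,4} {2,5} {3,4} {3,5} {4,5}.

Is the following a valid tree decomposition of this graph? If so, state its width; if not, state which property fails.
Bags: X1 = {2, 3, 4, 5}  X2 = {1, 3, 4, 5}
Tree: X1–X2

Yes; width 3.

Vertex coverage: the bags together contain {1, 2, 3, 4, 5}, the full vertex set. Edge coverage: each edge of G has both endpoints in at least one bag. Running intersection: for every vertex, the bags containing it form a connected subtree. All three properties hold, so this is a valid tree decomposition of width max|bag| − 1 = 3, and hence tw(G) ≤ 3.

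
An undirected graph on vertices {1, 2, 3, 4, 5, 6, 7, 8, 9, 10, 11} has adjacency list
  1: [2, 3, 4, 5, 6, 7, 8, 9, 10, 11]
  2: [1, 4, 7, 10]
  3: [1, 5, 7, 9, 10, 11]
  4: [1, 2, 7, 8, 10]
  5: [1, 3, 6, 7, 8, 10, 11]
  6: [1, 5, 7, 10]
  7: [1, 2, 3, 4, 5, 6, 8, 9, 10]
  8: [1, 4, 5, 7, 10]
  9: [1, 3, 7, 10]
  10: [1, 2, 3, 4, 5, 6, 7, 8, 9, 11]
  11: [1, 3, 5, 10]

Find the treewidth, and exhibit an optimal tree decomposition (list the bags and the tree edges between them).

Treewidth 4.
Bags: B1 = {1, 4, 7, 8, 10}  B2 = {1, 5, 7, 8, 10}  B3 = {1, 2, 4, 7, 10}  B4 = {1, 3, 5, 7, 10}  B5 = {1, 3, 5, 10, 11}  B6 = {1, 5, 6, 7, 10}  B7 = {1, 3, 7, 9, 10}
Tree: B1–B2, B1–B3, B2–B4, B4–B5, B2–B6, B4–B7

Each bag holds 5 vertices, so the decomposition has width 4, which upper-bounds the treewidth. For the lower bound, the 5 vertices {1, 3, 5, 10, 11} are pairwise adjacent, and any tree decomposition puts a clique entirely inside one bag — forcing width ≥ 4. The upper and lower bounds meet at 4, so that is the treewidth.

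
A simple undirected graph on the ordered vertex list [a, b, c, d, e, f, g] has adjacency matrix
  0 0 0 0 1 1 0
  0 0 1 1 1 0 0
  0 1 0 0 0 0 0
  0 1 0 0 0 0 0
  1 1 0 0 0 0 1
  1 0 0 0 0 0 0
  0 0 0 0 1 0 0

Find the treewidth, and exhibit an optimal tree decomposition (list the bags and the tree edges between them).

The largest bag has 2 vertices, giving width 1; this decomposition certifies tw(G) ≤ 1. G has an edge, so its treewidth is at least 1. Hence tw(G) = 1 exactly.

Treewidth 1.
Bags: B1 = {a, e}  B2 = {b, e}  B3 = {a, f}  B4 = {b, c}  B5 = {b, d}  B6 = {e, g}
Tree: B1–B2, B1–B3, B2–B4, B4–B5, B2–B6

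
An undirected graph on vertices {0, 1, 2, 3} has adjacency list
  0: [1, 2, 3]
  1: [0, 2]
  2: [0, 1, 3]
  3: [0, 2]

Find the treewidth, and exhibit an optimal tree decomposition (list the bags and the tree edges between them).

The largest bag has 3 vertices, giving width 2; this decomposition certifies tw(G) ≤ 2. On the other hand G contains the 3-clique {0, 1, 2}. A clique must lie in a single bag of any decomposition, so no decomposition can have width below 2. Hence tw(G) = 2 exactly.

Treewidth 2.
Bags: B1 = {0, 2, 3}  B2 = {0, 1, 2}
Tree: B1–B2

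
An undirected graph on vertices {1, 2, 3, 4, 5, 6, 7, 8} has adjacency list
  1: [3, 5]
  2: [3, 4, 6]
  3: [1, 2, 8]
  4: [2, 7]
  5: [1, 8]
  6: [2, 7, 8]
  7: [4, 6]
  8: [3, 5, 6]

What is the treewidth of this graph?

2

A width-2 tree decomposition is:
Bags: B1 = {1, 5, 8}  B2 = {1, 3, 8}  B3 = {3, 6, 8}  B4 = {2, 3, 6}  B5 = {2, 6, 7}  B6 = {2, 4, 7}
Tree: B1–B2, B2–B3, B3–B4, B4–B5, B5–B6
Every bag has size at most 3, so the width is 3 − 1 = 2 and tw(G) ≤ 2. For the lower bound, G contains the cycle 5–1–3–8–5, so G is not a forest; only forests have treewidth ≤ 1, hence tw(G) ≥ 2. Combining the bounds, tw(G) = 2.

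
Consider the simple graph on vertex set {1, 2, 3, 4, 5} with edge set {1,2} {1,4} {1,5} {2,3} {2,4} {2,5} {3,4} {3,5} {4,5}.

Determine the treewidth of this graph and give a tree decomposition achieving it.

Treewidth 3.
One such decomposition:
Bags: B1 = {1, 2, 4, 5}  B2 = {2, 3, 4, 5}
Tree: B1–B2

Every bag has size at most 4, so the width is 4 − 1 = 3 and tw(G) ≤ 3. Conversely, {1, 2, 4, 5} is a clique of size 4, and the vertices of any clique must share a bag in every tree decomposition; so some bag has ≥ 4 vertices and tw(G) ≥ 3. Hence tw(G) = 3 exactly.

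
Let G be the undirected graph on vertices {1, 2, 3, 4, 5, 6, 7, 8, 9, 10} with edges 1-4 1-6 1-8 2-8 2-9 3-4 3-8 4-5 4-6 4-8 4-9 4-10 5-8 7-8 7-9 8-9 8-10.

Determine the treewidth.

2

A width-2 tree decomposition is:
Bags: B1 = {1, 4, 8}  B2 = {4, 8, 9}  B3 = {2, 8, 9}  B4 = {3, 4, 8}  B5 = {4, 5, 8}  B6 = {1, 4, 6}  B7 = {4, 8, 10}  B8 = {7, 8, 9}
Tree: B1–B2, B2–B3, B2–B4, B2–B5, B1–B6, B5–B7, B3–B8
Each bag holds 3 vertices, so the decomposition has width 2, which upper-bounds the treewidth. Conversely, {2, 8, 9} is a clique of size 3, and the vertices of any clique must share a bag in every tree decomposition; so some bag has ≥ 3 vertices and tw(G) ≥ 2. The upper and lower bounds meet at 2, so that is the treewidth.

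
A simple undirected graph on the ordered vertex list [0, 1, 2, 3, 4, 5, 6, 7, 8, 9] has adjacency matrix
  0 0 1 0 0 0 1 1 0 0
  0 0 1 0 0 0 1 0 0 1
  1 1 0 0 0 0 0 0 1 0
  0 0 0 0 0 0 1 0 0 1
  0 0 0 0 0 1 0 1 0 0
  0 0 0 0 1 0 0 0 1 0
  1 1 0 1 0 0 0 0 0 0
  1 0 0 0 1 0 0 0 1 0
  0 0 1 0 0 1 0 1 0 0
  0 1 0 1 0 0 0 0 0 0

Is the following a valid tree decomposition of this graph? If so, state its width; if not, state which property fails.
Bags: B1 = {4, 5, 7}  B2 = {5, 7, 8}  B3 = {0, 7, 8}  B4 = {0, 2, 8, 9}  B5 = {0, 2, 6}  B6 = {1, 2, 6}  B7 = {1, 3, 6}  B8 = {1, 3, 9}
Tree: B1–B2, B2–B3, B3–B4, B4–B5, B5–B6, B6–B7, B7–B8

No — bags containing vertex 9 are not connected in the tree.

A tree decomposition must satisfy three properties: every vertex lies in some bag; for every edge, both endpoints lie together in some bag; and for every vertex, the bags containing it form a connected subtree. Here bags containing vertex 9 are not connected in the tree, so the decomposition is invalid.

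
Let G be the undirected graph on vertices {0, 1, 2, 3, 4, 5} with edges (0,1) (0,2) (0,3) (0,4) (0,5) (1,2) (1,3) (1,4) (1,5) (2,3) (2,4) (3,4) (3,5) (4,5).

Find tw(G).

A width-4 tree decomposition is:
Bags: B1 = {0, 1, 2, 3, 4}  B2 = {0, 1, 3, 4, 5}
Tree: B1–B2
Every bag has size at most 5, so the width is 5 − 1 = 4 and tw(G) ≤ 4. On the other hand G contains the 5-clique {0, 1, 2, 3, 4}. A clique must lie in a single bag of any decomposition, so no decomposition can have width below 4. Combining the bounds, tw(G) = 4.

4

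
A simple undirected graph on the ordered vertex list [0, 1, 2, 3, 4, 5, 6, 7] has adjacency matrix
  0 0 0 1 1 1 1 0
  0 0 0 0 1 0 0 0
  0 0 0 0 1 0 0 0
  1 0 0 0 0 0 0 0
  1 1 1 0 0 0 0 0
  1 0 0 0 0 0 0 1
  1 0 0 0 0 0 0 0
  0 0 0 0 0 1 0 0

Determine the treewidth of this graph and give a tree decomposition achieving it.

Each bag holds 2 vertices, so the decomposition has width 1, which upper-bounds the treewidth. Any graph with an edge has treewidth ≥ 1, and G has the edge 0–4. Hence tw(G) = 1 exactly.

Treewidth 1.
One such decomposition:
Bags: B1 = {0, 4}  B2 = {0, 5}  B3 = {1, 4}  B4 = {5, 7}  B5 = {2, 4}  B6 = {0, 3}  B7 = {0, 6}
Tree: B1–B2, B1–B3, B2–B4, B3–B5, B2–B6, B6–B7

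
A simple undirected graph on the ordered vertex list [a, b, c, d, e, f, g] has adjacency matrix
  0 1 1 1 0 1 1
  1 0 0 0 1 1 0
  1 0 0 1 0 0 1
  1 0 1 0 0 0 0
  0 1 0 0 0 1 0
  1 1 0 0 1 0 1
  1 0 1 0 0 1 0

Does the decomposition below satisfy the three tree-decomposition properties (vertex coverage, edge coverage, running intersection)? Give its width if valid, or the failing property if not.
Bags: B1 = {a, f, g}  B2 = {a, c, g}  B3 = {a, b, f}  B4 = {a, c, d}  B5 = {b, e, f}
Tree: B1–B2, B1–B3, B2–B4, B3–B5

Vertex coverage: the bags together contain {a, b, c, d, e, f, g}, the full vertex set. Edge coverage: each edge of G has both endpoints in at least one bag. Running intersection: for every vertex, the bags containing it form a connected subtree. All three properties hold, so this is a valid tree decomposition of width max|bag| − 1 = 2, and hence tw(G) ≤ 2.

Yes; width 2.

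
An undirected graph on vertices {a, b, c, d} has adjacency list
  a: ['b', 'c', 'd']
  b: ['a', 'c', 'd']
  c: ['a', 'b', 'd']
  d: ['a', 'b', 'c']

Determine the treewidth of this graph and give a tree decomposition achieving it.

With just one bag of size 4, the width is 4 − 1 = 3, so tw(G) ≤ 3. For the lower bound, the 4 vertices {a, b, c, d} are pairwise adjacent, and any tree decomposition puts a clique entirely inside one bag — forcing width ≥ 3. Therefore the treewidth is 3.

Treewidth 3.
One optimal decomposition is:
Bags: B1 = {a, b, c, d}
Tree: (single bag)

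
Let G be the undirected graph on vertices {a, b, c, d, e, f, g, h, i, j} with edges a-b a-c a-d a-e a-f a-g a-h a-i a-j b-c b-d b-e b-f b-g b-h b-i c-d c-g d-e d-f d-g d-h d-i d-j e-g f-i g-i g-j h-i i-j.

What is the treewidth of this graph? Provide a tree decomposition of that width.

Treewidth 4.
One such decomposition:
Bags: B1 = {a, d, g, i, j}  B2 = {a, b, d, g, i}  B3 = {a, b, d, e, g}  B4 = {a, b, c, d, g}  B5 = {a, b, d, f, i}  B6 = {a, b, d, h, i}
Tree: B1–B2, B2–B3, B3–B4, B2–B5, B5–B6

Every bag has size at most 5, so the width is 5 − 1 = 4 and tw(G) ≤ 4. For the lower bound, the 5 vertices {a, d, g, i, j} are pairwise adjacent, and any tree decomposition puts a clique entirely inside one bag — forcing width ≥ 4. The upper and lower bounds meet at 4, so that is the treewidth.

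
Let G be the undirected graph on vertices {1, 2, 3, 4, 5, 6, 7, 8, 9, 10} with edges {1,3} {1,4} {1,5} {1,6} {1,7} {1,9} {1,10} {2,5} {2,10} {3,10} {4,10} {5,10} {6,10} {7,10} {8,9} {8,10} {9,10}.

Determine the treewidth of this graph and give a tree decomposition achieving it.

Every bag has size at most 3, so the width is 3 − 1 = 2 and tw(G) ≤ 2. Conversely, {8, 9, 10} is a clique of size 3, and the vertices of any clique must share a bag in every tree decomposition; so some bag has ≥ 3 vertices and tw(G) ≥ 2. Combining the bounds, tw(G) = 2.

Treewidth 2.
One optimal decomposition is:
Bags: B1 = {1, 7, 10}  B2 = {1, 5, 10}  B3 = {1, 4, 10}  B4 = {1, 3, 10}  B5 = {2, 5, 10}  B6 = {1, 6, 10}  B7 = {1, 9, 10}  B8 = {8, 9, 10}
Tree: B1–B2, B1–B3, B3–B4, B2–B5, B4–B6, B4–B7, B7–B8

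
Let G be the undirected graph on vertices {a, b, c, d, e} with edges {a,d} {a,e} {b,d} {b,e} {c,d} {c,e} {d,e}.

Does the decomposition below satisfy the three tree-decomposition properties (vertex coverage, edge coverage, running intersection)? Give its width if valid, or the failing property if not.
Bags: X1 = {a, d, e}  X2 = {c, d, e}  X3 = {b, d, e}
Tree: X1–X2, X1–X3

Vertex coverage: the bags together contain {a, b, c, d, e}, the full vertex set. Edge coverage: each edge of G has both endpoints in at least one bag. Running intersection: for every vertex, the bags containing it form a connected subtree. All three properties hold, so this is a valid tree decomposition of width max|bag| − 1 = 2, and hence tw(G) ≤ 2.

Yes; width 2.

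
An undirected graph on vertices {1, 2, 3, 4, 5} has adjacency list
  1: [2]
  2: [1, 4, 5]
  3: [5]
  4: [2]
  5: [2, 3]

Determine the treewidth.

1

A width-1 tree decomposition is:
Bags: B1 = {1, 2}  B2 = {2, 4}  B3 = {2, 5}  B4 = {3, 5}
Tree: B1–B2, B2–B3, B3–B4
The largest bag has 2 vertices, giving width 1; this decomposition certifies tw(G) ≤ 1. G has an edge, so its treewidth is at least 1. The upper and lower bounds meet at 1, so that is the treewidth.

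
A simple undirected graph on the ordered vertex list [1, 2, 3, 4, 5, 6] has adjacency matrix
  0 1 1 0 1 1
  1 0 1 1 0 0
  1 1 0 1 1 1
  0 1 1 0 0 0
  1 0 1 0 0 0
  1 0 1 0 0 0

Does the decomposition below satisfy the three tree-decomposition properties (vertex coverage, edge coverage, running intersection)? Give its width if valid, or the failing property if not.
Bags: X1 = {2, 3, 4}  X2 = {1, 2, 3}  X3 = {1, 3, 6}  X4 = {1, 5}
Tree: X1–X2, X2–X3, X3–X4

A tree decomposition must satisfy three properties: every vertex lies in some bag; for every edge, both endpoints lie together in some bag; and for every vertex, the bags containing it form a connected subtree. Here edge (3,5) lies in no bag, so the decomposition is invalid.

No — edge (3,5) lies in no bag.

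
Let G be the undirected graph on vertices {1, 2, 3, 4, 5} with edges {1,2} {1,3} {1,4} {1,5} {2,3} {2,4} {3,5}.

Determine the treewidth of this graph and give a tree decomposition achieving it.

Treewidth 2.
One optimal decomposition is:
Bags: B1 = {1, 2, 4}  B2 = {1, 2, 3}  B3 = {1, 3, 5}
Tree: B1–B2, B2–B3

Every bag has size at most 3, so the width is 3 − 1 = 2 and tw(G) ≤ 2. Conversely, {1, 2, 3} is a clique of size 3, and the vertices of any clique must share a bag in every tree decomposition; so some bag has ≥ 3 vertices and tw(G) ≥ 2. Therefore the treewidth is 2.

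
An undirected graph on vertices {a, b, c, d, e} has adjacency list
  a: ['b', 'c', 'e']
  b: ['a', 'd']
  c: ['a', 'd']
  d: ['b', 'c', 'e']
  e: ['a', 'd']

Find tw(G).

A width-2 tree decomposition is:
Bags: B1 = {a, b, d}  B2 = {a, d, e}  B3 = {a, c, d}
Tree: B1–B2, B2–B3
Each bag holds 3 vertices, so the decomposition has width 2, which upper-bounds the treewidth. The edges b–d–e–a–b form a cycle, so G is not a tree and its treewidth is at least 2. The upper and lower bounds meet at 2, so that is the treewidth.

2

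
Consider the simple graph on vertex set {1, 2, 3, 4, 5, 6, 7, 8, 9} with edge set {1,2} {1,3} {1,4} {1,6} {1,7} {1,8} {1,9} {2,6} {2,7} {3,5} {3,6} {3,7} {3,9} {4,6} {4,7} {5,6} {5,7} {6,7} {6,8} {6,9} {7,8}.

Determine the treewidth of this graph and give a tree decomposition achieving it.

Treewidth 3.
One optimal decomposition is:
Bags: B1 = {1, 3, 6, 9}  B2 = {1, 3, 6, 7}  B3 = {1, 2, 6, 7}  B4 = {3, 5, 6, 7}  B5 = {1, 4, 6, 7}  B6 = {1, 6, 7, 8}
Tree: B1–B2, B2–B3, B2–B4, B2–B5, B5–B6

The largest bag has 4 vertices, giving width 3; this decomposition certifies tw(G) ≤ 3. On the other hand G contains the 4-clique {1, 3, 6, 9}. A clique must lie in a single bag of any decomposition, so no decomposition can have width below 3. Hence tw(G) = 3 exactly.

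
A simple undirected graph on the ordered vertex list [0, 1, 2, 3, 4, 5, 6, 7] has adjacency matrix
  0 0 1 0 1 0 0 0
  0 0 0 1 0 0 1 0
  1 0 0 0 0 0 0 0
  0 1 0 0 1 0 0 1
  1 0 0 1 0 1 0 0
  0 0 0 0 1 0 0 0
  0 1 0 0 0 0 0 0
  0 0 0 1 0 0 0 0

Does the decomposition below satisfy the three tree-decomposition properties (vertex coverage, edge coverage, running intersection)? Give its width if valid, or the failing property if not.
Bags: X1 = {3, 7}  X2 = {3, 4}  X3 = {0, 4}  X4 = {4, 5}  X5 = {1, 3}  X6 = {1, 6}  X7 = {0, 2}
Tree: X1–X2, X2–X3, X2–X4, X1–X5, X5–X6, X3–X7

Yes; width 1.

Checking the three conditions: (i) the bags cover all of {0, 1, 2, 3, 4, 5, 6, 7}; (ii) for each edge, some bag contains both endpoints; (iii) the bags containing any fixed vertex form a subtree. All hold, so the decomposition is valid with width 2 − 1 = 1.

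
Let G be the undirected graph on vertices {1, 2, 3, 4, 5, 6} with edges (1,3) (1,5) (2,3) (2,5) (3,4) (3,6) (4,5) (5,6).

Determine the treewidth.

A width-2 tree decomposition is:
Bags: B1 = {2, 3, 5}  B2 = {1, 3, 5}  B3 = {3, 4, 5}  B4 = {3, 5, 6}
Tree: B1–B2, B2–B3, B3–B4
Each bag holds 3 vertices, so the decomposition has width 2, which upper-bounds the treewidth. For the lower bound, G contains the cycle 3–2–5–1–3, so G is not a forest; only forests have treewidth ≤ 1, hence tw(G) ≥ 2. The upper and lower bounds meet at 2, so that is the treewidth.

2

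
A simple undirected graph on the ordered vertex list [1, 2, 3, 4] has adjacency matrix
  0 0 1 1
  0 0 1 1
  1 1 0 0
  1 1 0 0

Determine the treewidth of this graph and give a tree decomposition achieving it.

Treewidth 2.
One optimal decomposition is:
Bags: B1 = {1, 2, 3}  B2 = {1, 2, 4}
Tree: B1–B2

The largest bag has 3 vertices, giving width 2; this decomposition certifies tw(G) ≤ 2. Since 2–3–1–4–2 is a cycle in G, G is not acyclic. Forests are exactly the graphs of treewidth ≤ 1, so tw(G) ≥ 2. The upper and lower bounds meet at 2, so that is the treewidth.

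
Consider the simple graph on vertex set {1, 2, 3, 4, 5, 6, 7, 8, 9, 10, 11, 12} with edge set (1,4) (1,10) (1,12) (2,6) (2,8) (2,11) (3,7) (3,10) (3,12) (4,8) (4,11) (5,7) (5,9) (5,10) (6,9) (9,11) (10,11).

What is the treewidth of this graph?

3

A width-3 tree decomposition is:
Bags: B1 = {1, 3, 7, 12}  B2 = {1, 3, 7, 10}  B3 = {1, 5, 7, 10}  B4 = {1, 4, 5, 10}  B5 = {4, 5, 10, 11}  B6 = {4, 5, 9, 11}  B7 = {4, 8, 9, 11}  B8 = {2, 8, 9, 11}  B9 = {2, 6, 8, 9}
Tree: B1–B2, B2–B3, B3–B4, B4–B5, B5–B6, B6–B7, B7–B8, B8–B9
The largest bag has 4 vertices, giving width 3; this decomposition certifies tw(G) ≤ 3. For the lower bound: the 4 vertex sets {3,7,12}, {1}, {10}, {4,5,9,11} are disjoint, each induces a connected subgraph, and every pair is joined by at least one edge of G. Contracting each set to a single vertex therefore yields K_{4} as a minor, and since treewidth is minor-monotone, tw(G) ≥ tw(K_{4}) = 3. Combining the bounds, tw(G) = 3.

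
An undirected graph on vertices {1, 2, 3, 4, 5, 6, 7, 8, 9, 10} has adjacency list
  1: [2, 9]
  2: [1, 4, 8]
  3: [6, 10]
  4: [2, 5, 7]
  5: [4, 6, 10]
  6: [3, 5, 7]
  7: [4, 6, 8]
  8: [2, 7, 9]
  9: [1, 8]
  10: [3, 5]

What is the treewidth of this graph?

2

A width-2 tree decomposition is:
Bags: B1 = {3, 6, 10}  B2 = {5, 6, 10}  B3 = {5, 6, 7}  B4 = {4, 5, 7}  B5 = {4, 7, 8}  B6 = {2, 4, 8}  B7 = {2, 8, 9}  B8 = {1, 2, 9}
Tree: B1–B2, B2–B3, B3–B4, B4–B5, B5–B6, B6–B7, B7–B8
Each bag holds 3 vertices, so the decomposition has width 2, which upper-bounds the treewidth. For the lower bound, G contains the cycle 3–10–5–6–3, so G is not a forest; only forests have treewidth ≤ 1, hence tw(G) ≥ 2. The upper and lower bounds meet at 2, so that is the treewidth.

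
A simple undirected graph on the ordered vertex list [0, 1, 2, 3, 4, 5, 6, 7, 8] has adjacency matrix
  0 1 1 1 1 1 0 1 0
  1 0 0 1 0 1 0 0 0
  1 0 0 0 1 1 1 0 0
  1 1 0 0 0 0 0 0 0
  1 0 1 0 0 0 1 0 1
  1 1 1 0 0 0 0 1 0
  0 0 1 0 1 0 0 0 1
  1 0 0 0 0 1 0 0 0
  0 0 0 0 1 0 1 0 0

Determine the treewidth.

2

A width-2 tree decomposition is:
Bags: B1 = {0, 2, 5}  B2 = {0, 1, 5}  B3 = {0, 5, 7}  B4 = {0, 1, 3}  B5 = {0, 2, 4}  B6 = {2, 4, 6}  B7 = {4, 6, 8}
Tree: B1–B2, B2–B3, B2–B4, B1–B5, B5–B6, B6–B7
The largest bag has 3 vertices, giving width 2; this decomposition certifies tw(G) ≤ 2. Conversely, {0, 1, 3} is a clique of size 3, and the vertices of any clique must share a bag in every tree decomposition; so some bag has ≥ 3 vertices and tw(G) ≥ 2. Combining the bounds, tw(G) = 2.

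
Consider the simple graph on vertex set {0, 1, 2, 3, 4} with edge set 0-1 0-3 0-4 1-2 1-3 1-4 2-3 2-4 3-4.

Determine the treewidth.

3

A width-3 tree decomposition is:
Bags: B1 = {1, 2, 3, 4}  B2 = {0, 1, 3, 4}
Tree: B1–B2
Every bag has size at most 4, so the width is 4 − 1 = 3 and tw(G) ≤ 3. On the other hand G contains the 4-clique {0, 1, 3, 4}. A clique must lie in a single bag of any decomposition, so no decomposition can have width below 3. Combining the bounds, tw(G) = 3.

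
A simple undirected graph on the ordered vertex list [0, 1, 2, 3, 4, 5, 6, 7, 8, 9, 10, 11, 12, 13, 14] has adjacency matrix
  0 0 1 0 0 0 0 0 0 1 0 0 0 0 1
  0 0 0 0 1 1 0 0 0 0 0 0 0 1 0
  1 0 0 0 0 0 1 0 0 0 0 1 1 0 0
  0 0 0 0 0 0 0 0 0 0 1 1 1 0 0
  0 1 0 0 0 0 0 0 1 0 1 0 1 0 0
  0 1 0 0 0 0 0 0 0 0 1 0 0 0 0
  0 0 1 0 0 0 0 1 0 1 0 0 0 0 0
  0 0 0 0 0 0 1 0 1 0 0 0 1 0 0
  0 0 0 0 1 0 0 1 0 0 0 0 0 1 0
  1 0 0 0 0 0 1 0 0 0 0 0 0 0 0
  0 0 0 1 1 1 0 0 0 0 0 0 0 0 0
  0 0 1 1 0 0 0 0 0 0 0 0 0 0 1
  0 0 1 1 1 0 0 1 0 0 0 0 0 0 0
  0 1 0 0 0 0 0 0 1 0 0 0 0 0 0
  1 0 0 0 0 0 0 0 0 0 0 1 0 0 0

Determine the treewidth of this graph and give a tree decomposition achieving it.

Treewidth 3.
One such decomposition:
Bags: B1 = {0, 9, 11, 14}  B2 = {0, 2, 9, 11}  B3 = {2, 6, 9, 11}  B4 = {2, 3, 6, 11}  B5 = {2, 3, 6, 12}  B6 = {3, 6, 7, 12}  B7 = {3, 7, 10, 12}  B8 = {4, 7, 10, 12}  B9 = {4, 7, 8, 10}  B10 = {4, 5, 8, 10}  B11 = {1, 4, 5, 8}  B12 = {1, 5, 8, 13}
Tree: B1–B2, B2–B3, B3–B4, B4–B5, B5–B6, B6–B7, B7–B8, B8–B9, B9–B10, B10–B11, B11–B12

Every bag has size at most 4, so the width is 4 − 1 = 3 and tw(G) ≤ 3. For the lower bound: the 4 vertex sets {0,9,14}, {11}, {2}, {3,6,7,12} are disjoint, each induces a connected subgraph, and every pair is joined by at least one edge of G. Contracting each set to a single vertex therefore yields K_{4} as a minor, and since treewidth is minor-monotone, tw(G) ≥ tw(K_{4}) = 3. Therefore the treewidth is 3.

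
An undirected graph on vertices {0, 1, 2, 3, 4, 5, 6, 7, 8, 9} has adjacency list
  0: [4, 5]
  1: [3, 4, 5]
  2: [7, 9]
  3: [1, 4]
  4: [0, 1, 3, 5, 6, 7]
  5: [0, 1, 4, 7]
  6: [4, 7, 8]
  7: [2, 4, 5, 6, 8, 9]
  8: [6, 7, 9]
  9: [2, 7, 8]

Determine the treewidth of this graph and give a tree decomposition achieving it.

Treewidth 2.
One such decomposition:
Bags: B1 = {6, 7, 8}  B2 = {4, 6, 7}  B3 = {4, 5, 7}  B4 = {1, 4, 5}  B5 = {7, 8, 9}  B6 = {2, 7, 9}  B7 = {1, 3, 4}  B8 = {0, 4, 5}
Tree: B1–B2, B2–B3, B3–B4, B1–B5, B5–B6, B4–B7, B4–B8

Each bag holds 3 vertices, so the decomposition has width 2, which upper-bounds the treewidth. For the lower bound, the 3 vertices {7, 8, 9} are pairwise adjacent, and any tree decomposition puts a clique entirely inside one bag — forcing width ≥ 2. Hence tw(G) = 2 exactly.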